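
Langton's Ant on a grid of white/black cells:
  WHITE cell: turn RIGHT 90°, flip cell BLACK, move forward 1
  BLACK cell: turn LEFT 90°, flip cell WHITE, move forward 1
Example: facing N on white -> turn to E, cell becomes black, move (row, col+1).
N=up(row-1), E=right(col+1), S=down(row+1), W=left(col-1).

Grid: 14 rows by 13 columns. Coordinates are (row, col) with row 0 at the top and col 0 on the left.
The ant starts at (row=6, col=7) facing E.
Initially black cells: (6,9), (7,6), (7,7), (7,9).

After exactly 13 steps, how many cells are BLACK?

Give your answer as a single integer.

Answer: 11

Derivation:
Step 1: on WHITE (6,7): turn R to S, flip to black, move to (7,7). |black|=5
Step 2: on BLACK (7,7): turn L to E, flip to white, move to (7,8). |black|=4
Step 3: on WHITE (7,8): turn R to S, flip to black, move to (8,8). |black|=5
Step 4: on WHITE (8,8): turn R to W, flip to black, move to (8,7). |black|=6
Step 5: on WHITE (8,7): turn R to N, flip to black, move to (7,7). |black|=7
Step 6: on WHITE (7,7): turn R to E, flip to black, move to (7,8). |black|=8
Step 7: on BLACK (7,8): turn L to N, flip to white, move to (6,8). |black|=7
Step 8: on WHITE (6,8): turn R to E, flip to black, move to (6,9). |black|=8
Step 9: on BLACK (6,9): turn L to N, flip to white, move to (5,9). |black|=7
Step 10: on WHITE (5,9): turn R to E, flip to black, move to (5,10). |black|=8
Step 11: on WHITE (5,10): turn R to S, flip to black, move to (6,10). |black|=9
Step 12: on WHITE (6,10): turn R to W, flip to black, move to (6,9). |black|=10
Step 13: on WHITE (6,9): turn R to N, flip to black, move to (5,9). |black|=11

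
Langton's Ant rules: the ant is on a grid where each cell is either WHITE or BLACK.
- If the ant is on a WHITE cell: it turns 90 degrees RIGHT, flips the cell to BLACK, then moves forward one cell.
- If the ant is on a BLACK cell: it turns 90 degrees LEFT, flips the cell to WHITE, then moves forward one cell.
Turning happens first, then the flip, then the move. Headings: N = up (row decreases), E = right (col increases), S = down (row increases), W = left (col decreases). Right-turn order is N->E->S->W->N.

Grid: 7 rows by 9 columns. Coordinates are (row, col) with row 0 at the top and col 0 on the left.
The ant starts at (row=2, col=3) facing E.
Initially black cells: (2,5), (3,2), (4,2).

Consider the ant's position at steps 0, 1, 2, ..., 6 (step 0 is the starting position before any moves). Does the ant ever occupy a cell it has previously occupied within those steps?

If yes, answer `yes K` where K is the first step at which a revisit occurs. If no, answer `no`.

Answer: no

Derivation:
Step 1: on WHITE (2,3): turn R to S, flip to black, move to (3,3). |black|=4 — new cell
Step 2: on WHITE (3,3): turn R to W, flip to black, move to (3,2). |black|=5 — new cell
Step 3: on BLACK (3,2): turn L to S, flip to white, move to (4,2). |black|=4 — new cell
Step 4: on BLACK (4,2): turn L to E, flip to white, move to (4,3). |black|=3 — new cell
Step 5: on WHITE (4,3): turn R to S, flip to black, move to (5,3). |black|=4 — new cell
Step 6: on WHITE (5,3): turn R to W, flip to black, move to (5,2). |black|=5 — new cell
No revisit within 6 steps.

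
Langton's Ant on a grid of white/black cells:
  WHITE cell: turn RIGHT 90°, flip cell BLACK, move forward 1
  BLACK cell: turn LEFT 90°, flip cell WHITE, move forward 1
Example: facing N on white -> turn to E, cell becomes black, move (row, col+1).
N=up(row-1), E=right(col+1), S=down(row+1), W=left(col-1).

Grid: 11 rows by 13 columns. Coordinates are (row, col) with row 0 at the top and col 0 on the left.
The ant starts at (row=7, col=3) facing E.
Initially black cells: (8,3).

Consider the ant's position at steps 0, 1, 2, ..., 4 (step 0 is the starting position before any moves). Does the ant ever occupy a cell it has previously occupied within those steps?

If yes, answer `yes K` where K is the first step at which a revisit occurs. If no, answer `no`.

Answer: no

Derivation:
Step 1: on WHITE (7,3): turn R to S, flip to black, move to (8,3). |black|=2 — new cell
Step 2: on BLACK (8,3): turn L to E, flip to white, move to (8,4). |black|=1 — new cell
Step 3: on WHITE (8,4): turn R to S, flip to black, move to (9,4). |black|=2 — new cell
Step 4: on WHITE (9,4): turn R to W, flip to black, move to (9,3). |black|=3 — new cell
No revisit within 4 steps.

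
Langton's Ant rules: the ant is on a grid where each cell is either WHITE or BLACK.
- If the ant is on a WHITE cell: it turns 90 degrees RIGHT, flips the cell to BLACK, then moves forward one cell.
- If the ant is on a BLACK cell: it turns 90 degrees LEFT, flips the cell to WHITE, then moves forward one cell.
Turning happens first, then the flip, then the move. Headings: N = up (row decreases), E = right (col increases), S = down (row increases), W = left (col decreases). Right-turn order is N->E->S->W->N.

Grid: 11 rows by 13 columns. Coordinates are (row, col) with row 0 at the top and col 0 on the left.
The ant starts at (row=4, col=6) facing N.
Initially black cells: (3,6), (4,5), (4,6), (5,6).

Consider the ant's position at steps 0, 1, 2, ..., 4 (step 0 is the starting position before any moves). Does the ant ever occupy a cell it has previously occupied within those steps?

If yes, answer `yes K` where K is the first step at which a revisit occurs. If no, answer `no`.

Answer: no

Derivation:
Step 1: on BLACK (4,6): turn L to W, flip to white, move to (4,5). |black|=3 — new cell
Step 2: on BLACK (4,5): turn L to S, flip to white, move to (5,5). |black|=2 — new cell
Step 3: on WHITE (5,5): turn R to W, flip to black, move to (5,4). |black|=3 — new cell
Step 4: on WHITE (5,4): turn R to N, flip to black, move to (4,4). |black|=4 — new cell
No revisit within 4 steps.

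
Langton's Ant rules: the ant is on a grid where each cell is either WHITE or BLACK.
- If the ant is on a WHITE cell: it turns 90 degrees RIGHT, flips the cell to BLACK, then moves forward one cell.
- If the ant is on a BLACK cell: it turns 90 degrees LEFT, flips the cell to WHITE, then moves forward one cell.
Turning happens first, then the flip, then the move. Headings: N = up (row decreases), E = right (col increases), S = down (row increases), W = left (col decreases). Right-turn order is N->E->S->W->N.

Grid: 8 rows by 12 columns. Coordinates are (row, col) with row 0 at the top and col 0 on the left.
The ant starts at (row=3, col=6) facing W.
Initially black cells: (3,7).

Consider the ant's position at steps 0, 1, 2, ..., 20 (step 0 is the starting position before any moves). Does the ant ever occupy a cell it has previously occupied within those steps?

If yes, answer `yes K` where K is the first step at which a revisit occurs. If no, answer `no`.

Answer: yes 7

Derivation:
Step 1: on WHITE (3,6): turn R to N, flip to black, move to (2,6). |black|=2 — new cell
Step 2: on WHITE (2,6): turn R to E, flip to black, move to (2,7). |black|=3 — new cell
Step 3: on WHITE (2,7): turn R to S, flip to black, move to (3,7). |black|=4 — new cell
Step 4: on BLACK (3,7): turn L to E, flip to white, move to (3,8). |black|=3 — new cell
Step 5: on WHITE (3,8): turn R to S, flip to black, move to (4,8). |black|=4 — new cell
Step 6: on WHITE (4,8): turn R to W, flip to black, move to (4,7). |black|=5 — new cell
Step 7: on WHITE (4,7): turn R to N, flip to black, move to (3,7). |black|=6 — REVISIT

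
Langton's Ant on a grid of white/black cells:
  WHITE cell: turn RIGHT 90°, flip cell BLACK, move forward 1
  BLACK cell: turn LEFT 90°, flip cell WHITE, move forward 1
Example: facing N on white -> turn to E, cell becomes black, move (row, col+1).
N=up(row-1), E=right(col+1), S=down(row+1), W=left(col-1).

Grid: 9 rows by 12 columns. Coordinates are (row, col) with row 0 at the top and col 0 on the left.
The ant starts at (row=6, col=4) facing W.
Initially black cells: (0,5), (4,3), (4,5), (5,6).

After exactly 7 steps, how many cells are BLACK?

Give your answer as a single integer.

Step 1: on WHITE (6,4): turn R to N, flip to black, move to (5,4). |black|=5
Step 2: on WHITE (5,4): turn R to E, flip to black, move to (5,5). |black|=6
Step 3: on WHITE (5,5): turn R to S, flip to black, move to (6,5). |black|=7
Step 4: on WHITE (6,5): turn R to W, flip to black, move to (6,4). |black|=8
Step 5: on BLACK (6,4): turn L to S, flip to white, move to (7,4). |black|=7
Step 6: on WHITE (7,4): turn R to W, flip to black, move to (7,3). |black|=8
Step 7: on WHITE (7,3): turn R to N, flip to black, move to (6,3). |black|=9

Answer: 9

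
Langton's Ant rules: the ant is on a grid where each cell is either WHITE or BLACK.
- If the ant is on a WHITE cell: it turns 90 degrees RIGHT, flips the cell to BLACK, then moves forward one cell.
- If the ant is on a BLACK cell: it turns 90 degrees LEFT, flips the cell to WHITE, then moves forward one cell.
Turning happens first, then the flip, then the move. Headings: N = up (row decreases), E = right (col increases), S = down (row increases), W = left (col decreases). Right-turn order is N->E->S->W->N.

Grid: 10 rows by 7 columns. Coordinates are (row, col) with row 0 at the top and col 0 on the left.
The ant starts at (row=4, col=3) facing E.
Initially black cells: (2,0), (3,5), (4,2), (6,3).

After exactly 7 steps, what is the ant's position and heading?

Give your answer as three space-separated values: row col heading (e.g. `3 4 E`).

Step 1: on WHITE (4,3): turn R to S, flip to black, move to (5,3). |black|=5
Step 2: on WHITE (5,3): turn R to W, flip to black, move to (5,2). |black|=6
Step 3: on WHITE (5,2): turn R to N, flip to black, move to (4,2). |black|=7
Step 4: on BLACK (4,2): turn L to W, flip to white, move to (4,1). |black|=6
Step 5: on WHITE (4,1): turn R to N, flip to black, move to (3,1). |black|=7
Step 6: on WHITE (3,1): turn R to E, flip to black, move to (3,2). |black|=8
Step 7: on WHITE (3,2): turn R to S, flip to black, move to (4,2). |black|=9

Answer: 4 2 S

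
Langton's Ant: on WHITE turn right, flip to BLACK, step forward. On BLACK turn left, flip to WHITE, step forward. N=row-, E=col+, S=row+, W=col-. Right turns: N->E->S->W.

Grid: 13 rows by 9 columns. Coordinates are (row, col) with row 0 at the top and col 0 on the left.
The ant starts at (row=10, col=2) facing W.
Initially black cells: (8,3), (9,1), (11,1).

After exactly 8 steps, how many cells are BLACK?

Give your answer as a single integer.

Step 1: on WHITE (10,2): turn R to N, flip to black, move to (9,2). |black|=4
Step 2: on WHITE (9,2): turn R to E, flip to black, move to (9,3). |black|=5
Step 3: on WHITE (9,3): turn R to S, flip to black, move to (10,3). |black|=6
Step 4: on WHITE (10,3): turn R to W, flip to black, move to (10,2). |black|=7
Step 5: on BLACK (10,2): turn L to S, flip to white, move to (11,2). |black|=6
Step 6: on WHITE (11,2): turn R to W, flip to black, move to (11,1). |black|=7
Step 7: on BLACK (11,1): turn L to S, flip to white, move to (12,1). |black|=6
Step 8: on WHITE (12,1): turn R to W, flip to black, move to (12,0). |black|=7

Answer: 7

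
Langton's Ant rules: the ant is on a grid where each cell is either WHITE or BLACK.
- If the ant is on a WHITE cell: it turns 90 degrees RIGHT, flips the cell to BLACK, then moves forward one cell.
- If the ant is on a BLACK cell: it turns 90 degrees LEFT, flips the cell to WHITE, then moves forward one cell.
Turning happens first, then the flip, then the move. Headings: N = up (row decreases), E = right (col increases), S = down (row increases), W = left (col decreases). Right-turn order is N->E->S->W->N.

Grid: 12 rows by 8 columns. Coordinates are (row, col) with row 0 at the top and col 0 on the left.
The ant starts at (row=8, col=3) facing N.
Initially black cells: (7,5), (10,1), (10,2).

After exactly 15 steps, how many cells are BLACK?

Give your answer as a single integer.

Answer: 12

Derivation:
Step 1: on WHITE (8,3): turn R to E, flip to black, move to (8,4). |black|=4
Step 2: on WHITE (8,4): turn R to S, flip to black, move to (9,4). |black|=5
Step 3: on WHITE (9,4): turn R to W, flip to black, move to (9,3). |black|=6
Step 4: on WHITE (9,3): turn R to N, flip to black, move to (8,3). |black|=7
Step 5: on BLACK (8,3): turn L to W, flip to white, move to (8,2). |black|=6
Step 6: on WHITE (8,2): turn R to N, flip to black, move to (7,2). |black|=7
Step 7: on WHITE (7,2): turn R to E, flip to black, move to (7,3). |black|=8
Step 8: on WHITE (7,3): turn R to S, flip to black, move to (8,3). |black|=9
Step 9: on WHITE (8,3): turn R to W, flip to black, move to (8,2). |black|=10
Step 10: on BLACK (8,2): turn L to S, flip to white, move to (9,2). |black|=9
Step 11: on WHITE (9,2): turn R to W, flip to black, move to (9,1). |black|=10
Step 12: on WHITE (9,1): turn R to N, flip to black, move to (8,1). |black|=11
Step 13: on WHITE (8,1): turn R to E, flip to black, move to (8,2). |black|=12
Step 14: on WHITE (8,2): turn R to S, flip to black, move to (9,2). |black|=13
Step 15: on BLACK (9,2): turn L to E, flip to white, move to (9,3). |black|=12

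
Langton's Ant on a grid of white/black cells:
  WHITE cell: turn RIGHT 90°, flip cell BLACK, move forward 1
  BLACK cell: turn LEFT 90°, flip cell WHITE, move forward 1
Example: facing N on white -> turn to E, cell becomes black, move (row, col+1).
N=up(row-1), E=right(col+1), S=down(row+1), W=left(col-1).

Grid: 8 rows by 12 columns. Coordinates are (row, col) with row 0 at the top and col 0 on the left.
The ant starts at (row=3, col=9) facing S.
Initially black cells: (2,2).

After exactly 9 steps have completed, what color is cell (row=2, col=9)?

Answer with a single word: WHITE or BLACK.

Step 1: on WHITE (3,9): turn R to W, flip to black, move to (3,8). |black|=2
Step 2: on WHITE (3,8): turn R to N, flip to black, move to (2,8). |black|=3
Step 3: on WHITE (2,8): turn R to E, flip to black, move to (2,9). |black|=4
Step 4: on WHITE (2,9): turn R to S, flip to black, move to (3,9). |black|=5
Step 5: on BLACK (3,9): turn L to E, flip to white, move to (3,10). |black|=4
Step 6: on WHITE (3,10): turn R to S, flip to black, move to (4,10). |black|=5
Step 7: on WHITE (4,10): turn R to W, flip to black, move to (4,9). |black|=6
Step 8: on WHITE (4,9): turn R to N, flip to black, move to (3,9). |black|=7
Step 9: on WHITE (3,9): turn R to E, flip to black, move to (3,10). |black|=8

Answer: BLACK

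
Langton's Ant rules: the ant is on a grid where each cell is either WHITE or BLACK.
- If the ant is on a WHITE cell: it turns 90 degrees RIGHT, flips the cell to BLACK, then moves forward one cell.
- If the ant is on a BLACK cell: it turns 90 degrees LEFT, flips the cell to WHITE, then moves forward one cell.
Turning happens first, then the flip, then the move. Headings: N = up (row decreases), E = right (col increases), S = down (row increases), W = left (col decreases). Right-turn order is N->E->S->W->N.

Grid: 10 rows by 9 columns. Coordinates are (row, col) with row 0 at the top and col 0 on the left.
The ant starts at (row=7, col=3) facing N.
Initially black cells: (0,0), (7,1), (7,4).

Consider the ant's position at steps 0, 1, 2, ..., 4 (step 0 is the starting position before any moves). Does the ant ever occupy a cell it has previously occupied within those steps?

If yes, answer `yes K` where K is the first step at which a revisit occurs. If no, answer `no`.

Answer: no

Derivation:
Step 1: on WHITE (7,3): turn R to E, flip to black, move to (7,4). |black|=4 — new cell
Step 2: on BLACK (7,4): turn L to N, flip to white, move to (6,4). |black|=3 — new cell
Step 3: on WHITE (6,4): turn R to E, flip to black, move to (6,5). |black|=4 — new cell
Step 4: on WHITE (6,5): turn R to S, flip to black, move to (7,5). |black|=5 — new cell
No revisit within 4 steps.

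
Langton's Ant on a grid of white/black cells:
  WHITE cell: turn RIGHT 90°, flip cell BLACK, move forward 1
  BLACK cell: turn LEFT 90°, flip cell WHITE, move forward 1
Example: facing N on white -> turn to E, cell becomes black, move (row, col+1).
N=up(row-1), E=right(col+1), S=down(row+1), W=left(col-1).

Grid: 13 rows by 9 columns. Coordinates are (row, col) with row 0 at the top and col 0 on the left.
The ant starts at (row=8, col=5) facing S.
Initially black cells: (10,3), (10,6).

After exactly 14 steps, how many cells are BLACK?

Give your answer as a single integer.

Answer: 12

Derivation:
Step 1: on WHITE (8,5): turn R to W, flip to black, move to (8,4). |black|=3
Step 2: on WHITE (8,4): turn R to N, flip to black, move to (7,4). |black|=4
Step 3: on WHITE (7,4): turn R to E, flip to black, move to (7,5). |black|=5
Step 4: on WHITE (7,5): turn R to S, flip to black, move to (8,5). |black|=6
Step 5: on BLACK (8,5): turn L to E, flip to white, move to (8,6). |black|=5
Step 6: on WHITE (8,6): turn R to S, flip to black, move to (9,6). |black|=6
Step 7: on WHITE (9,6): turn R to W, flip to black, move to (9,5). |black|=7
Step 8: on WHITE (9,5): turn R to N, flip to black, move to (8,5). |black|=8
Step 9: on WHITE (8,5): turn R to E, flip to black, move to (8,6). |black|=9
Step 10: on BLACK (8,6): turn L to N, flip to white, move to (7,6). |black|=8
Step 11: on WHITE (7,6): turn R to E, flip to black, move to (7,7). |black|=9
Step 12: on WHITE (7,7): turn R to S, flip to black, move to (8,7). |black|=10
Step 13: on WHITE (8,7): turn R to W, flip to black, move to (8,6). |black|=11
Step 14: on WHITE (8,6): turn R to N, flip to black, move to (7,6). |black|=12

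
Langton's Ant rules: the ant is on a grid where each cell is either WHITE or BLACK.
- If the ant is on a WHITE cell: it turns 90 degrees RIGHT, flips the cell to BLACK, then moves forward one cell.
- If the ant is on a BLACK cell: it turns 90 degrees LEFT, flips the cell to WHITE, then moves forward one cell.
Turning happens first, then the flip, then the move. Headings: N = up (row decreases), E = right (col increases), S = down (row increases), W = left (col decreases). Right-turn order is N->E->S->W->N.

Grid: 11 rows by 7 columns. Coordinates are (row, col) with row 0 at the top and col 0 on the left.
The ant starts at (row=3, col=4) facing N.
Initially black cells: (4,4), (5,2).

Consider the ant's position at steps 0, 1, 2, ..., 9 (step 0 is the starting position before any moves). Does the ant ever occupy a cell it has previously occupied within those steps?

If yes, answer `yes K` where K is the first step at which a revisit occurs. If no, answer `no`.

Step 1: on WHITE (3,4): turn R to E, flip to black, move to (3,5). |black|=3 — new cell
Step 2: on WHITE (3,5): turn R to S, flip to black, move to (4,5). |black|=4 — new cell
Step 3: on WHITE (4,5): turn R to W, flip to black, move to (4,4). |black|=5 — new cell
Step 4: on BLACK (4,4): turn L to S, flip to white, move to (5,4). |black|=4 — new cell
Step 5: on WHITE (5,4): turn R to W, flip to black, move to (5,3). |black|=5 — new cell
Step 6: on WHITE (5,3): turn R to N, flip to black, move to (4,3). |black|=6 — new cell
Step 7: on WHITE (4,3): turn R to E, flip to black, move to (4,4). |black|=7 — REVISIT

Answer: yes 7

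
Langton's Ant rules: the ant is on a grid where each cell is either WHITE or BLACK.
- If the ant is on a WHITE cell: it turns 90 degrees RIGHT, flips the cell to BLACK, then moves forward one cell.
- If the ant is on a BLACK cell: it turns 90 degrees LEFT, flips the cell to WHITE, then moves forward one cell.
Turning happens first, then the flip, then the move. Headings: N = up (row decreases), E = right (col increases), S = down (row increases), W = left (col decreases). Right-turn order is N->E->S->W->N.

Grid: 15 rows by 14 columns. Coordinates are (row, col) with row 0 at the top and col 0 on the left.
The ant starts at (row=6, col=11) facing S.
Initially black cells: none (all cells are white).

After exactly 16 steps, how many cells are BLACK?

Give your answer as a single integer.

Answer: 8

Derivation:
Step 1: on WHITE (6,11): turn R to W, flip to black, move to (6,10). |black|=1
Step 2: on WHITE (6,10): turn R to N, flip to black, move to (5,10). |black|=2
Step 3: on WHITE (5,10): turn R to E, flip to black, move to (5,11). |black|=3
Step 4: on WHITE (5,11): turn R to S, flip to black, move to (6,11). |black|=4
Step 5: on BLACK (6,11): turn L to E, flip to white, move to (6,12). |black|=3
Step 6: on WHITE (6,12): turn R to S, flip to black, move to (7,12). |black|=4
Step 7: on WHITE (7,12): turn R to W, flip to black, move to (7,11). |black|=5
Step 8: on WHITE (7,11): turn R to N, flip to black, move to (6,11). |black|=6
Step 9: on WHITE (6,11): turn R to E, flip to black, move to (6,12). |black|=7
Step 10: on BLACK (6,12): turn L to N, flip to white, move to (5,12). |black|=6
Step 11: on WHITE (5,12): turn R to E, flip to black, move to (5,13). |black|=7
Step 12: on WHITE (5,13): turn R to S, flip to black, move to (6,13). |black|=8
Step 13: on WHITE (6,13): turn R to W, flip to black, move to (6,12). |black|=9
Step 14: on WHITE (6,12): turn R to N, flip to black, move to (5,12). |black|=10
Step 15: on BLACK (5,12): turn L to W, flip to white, move to (5,11). |black|=9
Step 16: on BLACK (5,11): turn L to S, flip to white, move to (6,11). |black|=8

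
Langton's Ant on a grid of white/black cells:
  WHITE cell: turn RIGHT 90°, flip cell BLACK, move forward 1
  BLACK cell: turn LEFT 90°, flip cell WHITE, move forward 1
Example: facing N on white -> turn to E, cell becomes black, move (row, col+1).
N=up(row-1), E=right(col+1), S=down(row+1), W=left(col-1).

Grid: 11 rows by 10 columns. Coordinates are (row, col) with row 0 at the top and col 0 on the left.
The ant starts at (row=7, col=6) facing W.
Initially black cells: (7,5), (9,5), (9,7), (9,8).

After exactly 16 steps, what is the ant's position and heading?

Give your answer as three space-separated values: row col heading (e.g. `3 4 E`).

Step 1: on WHITE (7,6): turn R to N, flip to black, move to (6,6). |black|=5
Step 2: on WHITE (6,6): turn R to E, flip to black, move to (6,7). |black|=6
Step 3: on WHITE (6,7): turn R to S, flip to black, move to (7,7). |black|=7
Step 4: on WHITE (7,7): turn R to W, flip to black, move to (7,6). |black|=8
Step 5: on BLACK (7,6): turn L to S, flip to white, move to (8,6). |black|=7
Step 6: on WHITE (8,6): turn R to W, flip to black, move to (8,5). |black|=8
Step 7: on WHITE (8,5): turn R to N, flip to black, move to (7,5). |black|=9
Step 8: on BLACK (7,5): turn L to W, flip to white, move to (7,4). |black|=8
Step 9: on WHITE (7,4): turn R to N, flip to black, move to (6,4). |black|=9
Step 10: on WHITE (6,4): turn R to E, flip to black, move to (6,5). |black|=10
Step 11: on WHITE (6,5): turn R to S, flip to black, move to (7,5). |black|=11
Step 12: on WHITE (7,5): turn R to W, flip to black, move to (7,4). |black|=12
Step 13: on BLACK (7,4): turn L to S, flip to white, move to (8,4). |black|=11
Step 14: on WHITE (8,4): turn R to W, flip to black, move to (8,3). |black|=12
Step 15: on WHITE (8,3): turn R to N, flip to black, move to (7,3). |black|=13
Step 16: on WHITE (7,3): turn R to E, flip to black, move to (7,4). |black|=14

Answer: 7 4 E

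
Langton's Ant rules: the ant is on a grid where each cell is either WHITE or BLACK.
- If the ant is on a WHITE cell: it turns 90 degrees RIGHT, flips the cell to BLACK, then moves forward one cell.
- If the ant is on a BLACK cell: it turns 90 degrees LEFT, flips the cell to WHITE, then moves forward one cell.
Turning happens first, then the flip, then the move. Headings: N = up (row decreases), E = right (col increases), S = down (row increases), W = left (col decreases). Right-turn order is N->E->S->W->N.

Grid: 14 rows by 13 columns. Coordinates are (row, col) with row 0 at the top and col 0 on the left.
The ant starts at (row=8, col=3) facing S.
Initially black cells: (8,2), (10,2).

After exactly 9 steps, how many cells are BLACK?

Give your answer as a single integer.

Step 1: on WHITE (8,3): turn R to W, flip to black, move to (8,2). |black|=3
Step 2: on BLACK (8,2): turn L to S, flip to white, move to (9,2). |black|=2
Step 3: on WHITE (9,2): turn R to W, flip to black, move to (9,1). |black|=3
Step 4: on WHITE (9,1): turn R to N, flip to black, move to (8,1). |black|=4
Step 5: on WHITE (8,1): turn R to E, flip to black, move to (8,2). |black|=5
Step 6: on WHITE (8,2): turn R to S, flip to black, move to (9,2). |black|=6
Step 7: on BLACK (9,2): turn L to E, flip to white, move to (9,3). |black|=5
Step 8: on WHITE (9,3): turn R to S, flip to black, move to (10,3). |black|=6
Step 9: on WHITE (10,3): turn R to W, flip to black, move to (10,2). |black|=7

Answer: 7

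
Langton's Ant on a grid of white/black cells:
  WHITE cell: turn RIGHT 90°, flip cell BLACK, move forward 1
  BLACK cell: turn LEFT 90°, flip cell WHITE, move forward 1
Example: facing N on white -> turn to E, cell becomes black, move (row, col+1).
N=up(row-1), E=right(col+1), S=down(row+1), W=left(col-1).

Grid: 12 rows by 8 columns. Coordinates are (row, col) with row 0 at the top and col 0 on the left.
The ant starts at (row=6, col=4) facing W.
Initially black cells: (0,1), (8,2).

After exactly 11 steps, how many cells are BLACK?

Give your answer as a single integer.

Answer: 9

Derivation:
Step 1: on WHITE (6,4): turn R to N, flip to black, move to (5,4). |black|=3
Step 2: on WHITE (5,4): turn R to E, flip to black, move to (5,5). |black|=4
Step 3: on WHITE (5,5): turn R to S, flip to black, move to (6,5). |black|=5
Step 4: on WHITE (6,5): turn R to W, flip to black, move to (6,4). |black|=6
Step 5: on BLACK (6,4): turn L to S, flip to white, move to (7,4). |black|=5
Step 6: on WHITE (7,4): turn R to W, flip to black, move to (7,3). |black|=6
Step 7: on WHITE (7,3): turn R to N, flip to black, move to (6,3). |black|=7
Step 8: on WHITE (6,3): turn R to E, flip to black, move to (6,4). |black|=8
Step 9: on WHITE (6,4): turn R to S, flip to black, move to (7,4). |black|=9
Step 10: on BLACK (7,4): turn L to E, flip to white, move to (7,5). |black|=8
Step 11: on WHITE (7,5): turn R to S, flip to black, move to (8,5). |black|=9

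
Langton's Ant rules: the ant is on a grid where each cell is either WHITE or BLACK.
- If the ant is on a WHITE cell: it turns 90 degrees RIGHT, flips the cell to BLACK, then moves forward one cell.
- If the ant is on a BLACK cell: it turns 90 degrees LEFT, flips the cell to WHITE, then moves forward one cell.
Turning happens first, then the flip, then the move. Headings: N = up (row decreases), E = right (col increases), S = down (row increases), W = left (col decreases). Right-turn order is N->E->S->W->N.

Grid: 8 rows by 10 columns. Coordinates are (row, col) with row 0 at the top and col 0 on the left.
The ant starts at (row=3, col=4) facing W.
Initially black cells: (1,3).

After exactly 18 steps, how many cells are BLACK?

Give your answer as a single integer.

Answer: 7

Derivation:
Step 1: on WHITE (3,4): turn R to N, flip to black, move to (2,4). |black|=2
Step 2: on WHITE (2,4): turn R to E, flip to black, move to (2,5). |black|=3
Step 3: on WHITE (2,5): turn R to S, flip to black, move to (3,5). |black|=4
Step 4: on WHITE (3,5): turn R to W, flip to black, move to (3,4). |black|=5
Step 5: on BLACK (3,4): turn L to S, flip to white, move to (4,4). |black|=4
Step 6: on WHITE (4,4): turn R to W, flip to black, move to (4,3). |black|=5
Step 7: on WHITE (4,3): turn R to N, flip to black, move to (3,3). |black|=6
Step 8: on WHITE (3,3): turn R to E, flip to black, move to (3,4). |black|=7
Step 9: on WHITE (3,4): turn R to S, flip to black, move to (4,4). |black|=8
Step 10: on BLACK (4,4): turn L to E, flip to white, move to (4,5). |black|=7
Step 11: on WHITE (4,5): turn R to S, flip to black, move to (5,5). |black|=8
Step 12: on WHITE (5,5): turn R to W, flip to black, move to (5,4). |black|=9
Step 13: on WHITE (5,4): turn R to N, flip to black, move to (4,4). |black|=10
Step 14: on WHITE (4,4): turn R to E, flip to black, move to (4,5). |black|=11
Step 15: on BLACK (4,5): turn L to N, flip to white, move to (3,5). |black|=10
Step 16: on BLACK (3,5): turn L to W, flip to white, move to (3,4). |black|=9
Step 17: on BLACK (3,4): turn L to S, flip to white, move to (4,4). |black|=8
Step 18: on BLACK (4,4): turn L to E, flip to white, move to (4,5). |black|=7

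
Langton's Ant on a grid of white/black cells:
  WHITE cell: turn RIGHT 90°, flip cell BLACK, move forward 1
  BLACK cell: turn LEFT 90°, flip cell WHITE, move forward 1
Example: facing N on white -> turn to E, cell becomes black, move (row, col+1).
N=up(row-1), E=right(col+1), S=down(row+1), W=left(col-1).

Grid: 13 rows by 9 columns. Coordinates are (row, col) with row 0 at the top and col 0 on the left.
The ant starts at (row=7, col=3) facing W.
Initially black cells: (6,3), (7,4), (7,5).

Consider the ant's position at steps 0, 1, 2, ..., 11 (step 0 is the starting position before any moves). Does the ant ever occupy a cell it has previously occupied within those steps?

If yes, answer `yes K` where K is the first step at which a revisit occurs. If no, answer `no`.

Step 1: on WHITE (7,3): turn R to N, flip to black, move to (6,3). |black|=4 — new cell
Step 2: on BLACK (6,3): turn L to W, flip to white, move to (6,2). |black|=3 — new cell
Step 3: on WHITE (6,2): turn R to N, flip to black, move to (5,2). |black|=4 — new cell
Step 4: on WHITE (5,2): turn R to E, flip to black, move to (5,3). |black|=5 — new cell
Step 5: on WHITE (5,3): turn R to S, flip to black, move to (6,3). |black|=6 — REVISIT

Answer: yes 5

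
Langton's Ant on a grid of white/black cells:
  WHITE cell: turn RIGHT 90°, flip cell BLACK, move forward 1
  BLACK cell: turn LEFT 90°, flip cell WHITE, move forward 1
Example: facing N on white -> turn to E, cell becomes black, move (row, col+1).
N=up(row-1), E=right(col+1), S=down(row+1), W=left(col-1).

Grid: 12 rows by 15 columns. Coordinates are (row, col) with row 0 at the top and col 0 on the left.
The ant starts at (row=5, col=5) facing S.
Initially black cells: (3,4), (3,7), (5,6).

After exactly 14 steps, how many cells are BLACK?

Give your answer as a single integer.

Answer: 7

Derivation:
Step 1: on WHITE (5,5): turn R to W, flip to black, move to (5,4). |black|=4
Step 2: on WHITE (5,4): turn R to N, flip to black, move to (4,4). |black|=5
Step 3: on WHITE (4,4): turn R to E, flip to black, move to (4,5). |black|=6
Step 4: on WHITE (4,5): turn R to S, flip to black, move to (5,5). |black|=7
Step 5: on BLACK (5,5): turn L to E, flip to white, move to (5,6). |black|=6
Step 6: on BLACK (5,6): turn L to N, flip to white, move to (4,6). |black|=5
Step 7: on WHITE (4,6): turn R to E, flip to black, move to (4,7). |black|=6
Step 8: on WHITE (4,7): turn R to S, flip to black, move to (5,7). |black|=7
Step 9: on WHITE (5,7): turn R to W, flip to black, move to (5,6). |black|=8
Step 10: on WHITE (5,6): turn R to N, flip to black, move to (4,6). |black|=9
Step 11: on BLACK (4,6): turn L to W, flip to white, move to (4,5). |black|=8
Step 12: on BLACK (4,5): turn L to S, flip to white, move to (5,5). |black|=7
Step 13: on WHITE (5,5): turn R to W, flip to black, move to (5,4). |black|=8
Step 14: on BLACK (5,4): turn L to S, flip to white, move to (6,4). |black|=7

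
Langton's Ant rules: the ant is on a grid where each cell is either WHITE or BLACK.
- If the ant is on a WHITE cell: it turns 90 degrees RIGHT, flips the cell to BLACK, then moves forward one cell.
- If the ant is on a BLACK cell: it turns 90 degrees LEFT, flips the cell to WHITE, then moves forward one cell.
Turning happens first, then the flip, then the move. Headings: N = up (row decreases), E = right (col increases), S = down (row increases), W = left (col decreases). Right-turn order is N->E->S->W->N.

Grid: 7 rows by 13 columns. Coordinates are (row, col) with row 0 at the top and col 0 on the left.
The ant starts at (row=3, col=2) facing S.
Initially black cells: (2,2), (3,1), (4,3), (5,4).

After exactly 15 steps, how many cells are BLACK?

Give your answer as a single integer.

Step 1: on WHITE (3,2): turn R to W, flip to black, move to (3,1). |black|=5
Step 2: on BLACK (3,1): turn L to S, flip to white, move to (4,1). |black|=4
Step 3: on WHITE (4,1): turn R to W, flip to black, move to (4,0). |black|=5
Step 4: on WHITE (4,0): turn R to N, flip to black, move to (3,0). |black|=6
Step 5: on WHITE (3,0): turn R to E, flip to black, move to (3,1). |black|=7
Step 6: on WHITE (3,1): turn R to S, flip to black, move to (4,1). |black|=8
Step 7: on BLACK (4,1): turn L to E, flip to white, move to (4,2). |black|=7
Step 8: on WHITE (4,2): turn R to S, flip to black, move to (5,2). |black|=8
Step 9: on WHITE (5,2): turn R to W, flip to black, move to (5,1). |black|=9
Step 10: on WHITE (5,1): turn R to N, flip to black, move to (4,1). |black|=10
Step 11: on WHITE (4,1): turn R to E, flip to black, move to (4,2). |black|=11
Step 12: on BLACK (4,2): turn L to N, flip to white, move to (3,2). |black|=10
Step 13: on BLACK (3,2): turn L to W, flip to white, move to (3,1). |black|=9
Step 14: on BLACK (3,1): turn L to S, flip to white, move to (4,1). |black|=8
Step 15: on BLACK (4,1): turn L to E, flip to white, move to (4,2). |black|=7

Answer: 7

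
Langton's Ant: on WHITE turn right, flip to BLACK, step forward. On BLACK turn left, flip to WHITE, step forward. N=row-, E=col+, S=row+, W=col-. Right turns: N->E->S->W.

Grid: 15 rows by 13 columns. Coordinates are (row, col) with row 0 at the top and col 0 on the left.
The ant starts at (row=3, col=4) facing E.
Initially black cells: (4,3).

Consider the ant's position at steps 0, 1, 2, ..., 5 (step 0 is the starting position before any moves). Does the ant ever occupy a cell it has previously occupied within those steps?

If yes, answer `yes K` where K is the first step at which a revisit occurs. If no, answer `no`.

Step 1: on WHITE (3,4): turn R to S, flip to black, move to (4,4). |black|=2 — new cell
Step 2: on WHITE (4,4): turn R to W, flip to black, move to (4,3). |black|=3 — new cell
Step 3: on BLACK (4,3): turn L to S, flip to white, move to (5,3). |black|=2 — new cell
Step 4: on WHITE (5,3): turn R to W, flip to black, move to (5,2). |black|=3 — new cell
Step 5: on WHITE (5,2): turn R to N, flip to black, move to (4,2). |black|=4 — new cell
No revisit within 5 steps.

Answer: no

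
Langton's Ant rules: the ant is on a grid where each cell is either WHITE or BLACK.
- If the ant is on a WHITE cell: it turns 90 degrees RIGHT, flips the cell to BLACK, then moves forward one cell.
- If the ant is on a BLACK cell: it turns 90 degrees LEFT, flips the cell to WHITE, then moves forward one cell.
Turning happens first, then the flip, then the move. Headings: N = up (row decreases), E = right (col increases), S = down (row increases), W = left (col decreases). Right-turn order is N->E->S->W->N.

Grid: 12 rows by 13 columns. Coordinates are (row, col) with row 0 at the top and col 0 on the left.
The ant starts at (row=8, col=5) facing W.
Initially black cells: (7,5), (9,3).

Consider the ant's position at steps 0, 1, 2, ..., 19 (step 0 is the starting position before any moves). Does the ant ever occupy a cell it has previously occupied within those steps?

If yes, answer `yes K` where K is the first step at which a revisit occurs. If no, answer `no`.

Answer: yes 5

Derivation:
Step 1: on WHITE (8,5): turn R to N, flip to black, move to (7,5). |black|=3 — new cell
Step 2: on BLACK (7,5): turn L to W, flip to white, move to (7,4). |black|=2 — new cell
Step 3: on WHITE (7,4): turn R to N, flip to black, move to (6,4). |black|=3 — new cell
Step 4: on WHITE (6,4): turn R to E, flip to black, move to (6,5). |black|=4 — new cell
Step 5: on WHITE (6,5): turn R to S, flip to black, move to (7,5). |black|=5 — REVISIT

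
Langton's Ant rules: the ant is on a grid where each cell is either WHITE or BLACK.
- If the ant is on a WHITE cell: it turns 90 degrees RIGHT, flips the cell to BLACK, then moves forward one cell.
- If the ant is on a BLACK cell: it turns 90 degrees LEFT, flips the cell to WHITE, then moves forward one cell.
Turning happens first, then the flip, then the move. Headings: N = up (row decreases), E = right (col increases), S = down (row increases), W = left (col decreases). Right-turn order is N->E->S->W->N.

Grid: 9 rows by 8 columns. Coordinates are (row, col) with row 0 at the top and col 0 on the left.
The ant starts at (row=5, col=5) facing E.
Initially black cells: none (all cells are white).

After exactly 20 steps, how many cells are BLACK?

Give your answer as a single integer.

Step 1: on WHITE (5,5): turn R to S, flip to black, move to (6,5). |black|=1
Step 2: on WHITE (6,5): turn R to W, flip to black, move to (6,4). |black|=2
Step 3: on WHITE (6,4): turn R to N, flip to black, move to (5,4). |black|=3
Step 4: on WHITE (5,4): turn R to E, flip to black, move to (5,5). |black|=4
Step 5: on BLACK (5,5): turn L to N, flip to white, move to (4,5). |black|=3
Step 6: on WHITE (4,5): turn R to E, flip to black, move to (4,6). |black|=4
Step 7: on WHITE (4,6): turn R to S, flip to black, move to (5,6). |black|=5
Step 8: on WHITE (5,6): turn R to W, flip to black, move to (5,5). |black|=6
Step 9: on WHITE (5,5): turn R to N, flip to black, move to (4,5). |black|=7
Step 10: on BLACK (4,5): turn L to W, flip to white, move to (4,4). |black|=6
Step 11: on WHITE (4,4): turn R to N, flip to black, move to (3,4). |black|=7
Step 12: on WHITE (3,4): turn R to E, flip to black, move to (3,5). |black|=8
Step 13: on WHITE (3,5): turn R to S, flip to black, move to (4,5). |black|=9
Step 14: on WHITE (4,5): turn R to W, flip to black, move to (4,4). |black|=10
Step 15: on BLACK (4,4): turn L to S, flip to white, move to (5,4). |black|=9
Step 16: on BLACK (5,4): turn L to E, flip to white, move to (5,5). |black|=8
Step 17: on BLACK (5,5): turn L to N, flip to white, move to (4,5). |black|=7
Step 18: on BLACK (4,5): turn L to W, flip to white, move to (4,4). |black|=6
Step 19: on WHITE (4,4): turn R to N, flip to black, move to (3,4). |black|=7
Step 20: on BLACK (3,4): turn L to W, flip to white, move to (3,3). |black|=6

Answer: 6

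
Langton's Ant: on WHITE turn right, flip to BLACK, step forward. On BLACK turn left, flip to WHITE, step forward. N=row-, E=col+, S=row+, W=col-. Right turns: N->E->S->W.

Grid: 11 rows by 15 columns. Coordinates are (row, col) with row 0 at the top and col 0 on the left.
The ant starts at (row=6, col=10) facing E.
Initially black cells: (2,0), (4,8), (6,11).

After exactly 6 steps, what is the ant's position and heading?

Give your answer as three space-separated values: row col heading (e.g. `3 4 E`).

Step 1: on WHITE (6,10): turn R to S, flip to black, move to (7,10). |black|=4
Step 2: on WHITE (7,10): turn R to W, flip to black, move to (7,9). |black|=5
Step 3: on WHITE (7,9): turn R to N, flip to black, move to (6,9). |black|=6
Step 4: on WHITE (6,9): turn R to E, flip to black, move to (6,10). |black|=7
Step 5: on BLACK (6,10): turn L to N, flip to white, move to (5,10). |black|=6
Step 6: on WHITE (5,10): turn R to E, flip to black, move to (5,11). |black|=7

Answer: 5 11 E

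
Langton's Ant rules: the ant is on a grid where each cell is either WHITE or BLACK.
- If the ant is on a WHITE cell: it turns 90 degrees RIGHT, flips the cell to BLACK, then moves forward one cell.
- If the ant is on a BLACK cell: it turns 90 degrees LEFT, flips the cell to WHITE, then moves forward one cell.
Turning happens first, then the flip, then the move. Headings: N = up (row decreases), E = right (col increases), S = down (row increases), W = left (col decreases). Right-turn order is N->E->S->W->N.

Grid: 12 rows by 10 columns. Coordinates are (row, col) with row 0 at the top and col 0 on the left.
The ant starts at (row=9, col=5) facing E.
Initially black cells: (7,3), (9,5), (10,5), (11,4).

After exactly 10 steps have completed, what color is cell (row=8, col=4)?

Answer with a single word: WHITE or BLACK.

Step 1: on BLACK (9,5): turn L to N, flip to white, move to (8,5). |black|=3
Step 2: on WHITE (8,5): turn R to E, flip to black, move to (8,6). |black|=4
Step 3: on WHITE (8,6): turn R to S, flip to black, move to (9,6). |black|=5
Step 4: on WHITE (9,6): turn R to W, flip to black, move to (9,5). |black|=6
Step 5: on WHITE (9,5): turn R to N, flip to black, move to (8,5). |black|=7
Step 6: on BLACK (8,5): turn L to W, flip to white, move to (8,4). |black|=6
Step 7: on WHITE (8,4): turn R to N, flip to black, move to (7,4). |black|=7
Step 8: on WHITE (7,4): turn R to E, flip to black, move to (7,5). |black|=8
Step 9: on WHITE (7,5): turn R to S, flip to black, move to (8,5). |black|=9
Step 10: on WHITE (8,5): turn R to W, flip to black, move to (8,4). |black|=10

Answer: BLACK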